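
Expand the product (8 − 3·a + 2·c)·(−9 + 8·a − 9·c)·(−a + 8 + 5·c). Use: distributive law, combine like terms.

800·a − 576 − 1080·c − 283·a² + 889·a·c − 594·c² + 24·a³ − 163·a²·c + 233·a·c² − 90·c³

(8 − 3·a + 2·c)·(−9 + 8·a − 9·c)·(−a + 8 + 5·c)
= (−72 + 64·a − 72·c + 27·a − 24·a² + 27·a·c − 18·c + 16·a·c − 18·c²)·(−a + 8 + 5·c)    [distributive law]
= (−72 + 91·a − 90·c − 24·a² + 43·a·c − 18·c²)·(−a + 8 + 5·c)    [combine like terms]
= 72·a − 576 − 360·c − 91·a² + 728·a + 455·a·c + 90·a·c − 720·c − 450·c² + 24·a³ − 192·a² − 120·a²·c − 43·a²·c + 344·a·c + 215·a·c² + 18·a·c² − 144·c² − 90·c³    [distributive law]
= 800·a − 576 − 1080·c − 283·a² + 889·a·c − 594·c² + 24·a³ − 163·a²·c + 233·a·c² − 90·c³    [combine like terms]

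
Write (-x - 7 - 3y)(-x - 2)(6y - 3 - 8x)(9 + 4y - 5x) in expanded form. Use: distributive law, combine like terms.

(-x - 7 - 3y)(-x - 2)(6y - 3 - 8x)(9 + 4y - 5x)
= (x^2 + 2x + 7x + 14 + 3xy + 6y)(6y - 3 - 8x)(9 + 4y - 5x)    [distributive law]
= (x^2 + 9x + 14 + 3xy + 6y)(6y - 3 - 8x)(9 + 4y - 5x)    [combine like terms]
= (6x^2y - 3x^2 - 8x^3 + 54xy - 27x - 72x^2 + 84y - 42 - 112x + 18xy^2 - 9xy - 24x^2y + 36y^2 - 18y - 48xy)(9 + 4y - 5x)    [distributive law]
= (-18x^2y - 75x^2 - 8x^3 - 3xy - 139x + 66y - 42 + 18xy^2 + 36y^2)(9 + 4y - 5x)    [combine like terms]
= -162x^2y - 72x^2y^2 + 90x^3y - 675x^2 - 300x^2y + 375x^3 - 72x^3 - 32x^3y + 40x^4 - 27xy - 12xy^2 + 15x^2y - 1251x - 556xy + 695x^2 + 594y + 264y^2 - 330xy - 378 - 168y + 210x + 162xy^2 + 72xy^3 - 90x^2y^2 + 324y^2 + 144y^3 - 180xy^2    [distributive law]
= -447x^2y - 162x^2y^2 + 58x^3y + 20x^2 + 303x^3 + 40x^4 - 913xy - 30xy^2 - 1041x + 426y + 588y^2 - 378 + 72xy^3 + 144y^3    [combine like terms]

-447x^2y - 162x^2y^2 + 58x^3y + 20x^2 + 303x^3 + 40x^4 - 913xy - 30xy^2 - 1041x + 426y + 588y^2 - 378 + 72xy^3 + 144y^3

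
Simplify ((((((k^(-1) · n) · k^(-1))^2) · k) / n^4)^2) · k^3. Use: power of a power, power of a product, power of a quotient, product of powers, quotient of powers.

((((((k^(-1) · n) · k^(-1))^2) · k) / n^4)^2) · k^3
= ((((((k^(-1) · n) · k^(-1))^2) · k)^2) / ((n^4)^2)) · k^3    [power of a quotient]
= ((((((k^(-1) · n) · k^(-1))^2)^2) · (k^2)) / ((n^4)^2)) · k^3    [power of a product]
= (((((k^(-1) · n) · k^(-1))^4) · (k^2)) / ((n^4)^2)) · k^3    [power of a power]
= (((((k^(-1) · n)^4) · ((k^(-1))^4)) · (k^2)) / ((n^4)^2)) · k^3    [power of a product]
= ((((((k^(-1))^4) · (n^4)) · ((k^(-1))^4)) · (k^2)) / ((n^4)^2)) · k^3    [power of a product]
= ((((k^(-4) · (n^4)) · ((k^(-1))^4)) · (k^2)) / ((n^4)^2)) · k^3    [power of a power]
= ((((k^(-4) · n^4) · k^(-4)) · (k^2)) / ((n^4)^2)) · k^3    [power of a power]
= ((((k^(-4) · n^4) · k^(-4)) · k^2) / n^8) · k^3    [power of a power]
= k^(-3)n^(-4)    [quotient of powers; product of powers]

k^(-3)n^(-4)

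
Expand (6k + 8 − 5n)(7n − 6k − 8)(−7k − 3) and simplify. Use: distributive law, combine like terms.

(6k + 8 − 5n)(7n − 6k − 8)(−7k − 3)
= (42kn − 36k^2 − 48k + 56n − 48k − 64 − 35n^2 + 30kn + 40n)(−7k − 3)    [distributive law]
= (72kn − 36k^2 − 96k + 96n − 64 − 35n^2)(−7k − 3)    [combine like terms]
= −504k^2n − 216kn + 252k^3 + 108k^2 + 672k^2 + 288k − 672kn − 288n + 448k + 192 + 245kn^2 + 105n^2    [distributive law]
= −504k^2n − 888kn + 252k^3 + 780k^2 + 736k − 288n + 192 + 245kn^2 + 105n^2    [combine like terms]

−504k^2n − 888kn + 252k^3 + 780k^2 + 736k − 288n + 192 + 245kn^2 + 105n^2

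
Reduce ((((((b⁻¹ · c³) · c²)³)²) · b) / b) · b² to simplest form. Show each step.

((((((b⁻¹ · c³) · c²)³)²) · b) / b) · b²
= (((((b⁻¹ · c³) · c²)⁶) · b) / b) · b²    [power of a power]
= (((((b⁻¹ · c³)⁶) · ((c²)⁶)) · b) / b) · b²    [power of a product]
= ((((((b⁻¹)⁶) · ((c³)⁶)) · ((c²)⁶)) · b) / b) · b²    [power of a product]
= ((((b⁻⁶ · ((c³)⁶)) · ((c²)⁶)) · b) / b) · b²    [power of a power]
= ((((b⁻⁶ · c¹⁸) · ((c²)⁶)) · b) / b) · b²    [power of a power]
= ((((b⁻⁶ · c¹⁸) · c¹²) · b) / b) · b²    [power of a power]
= b⁻⁴c³⁰    [quotient of powers; product of powers]

b⁻⁴c³⁰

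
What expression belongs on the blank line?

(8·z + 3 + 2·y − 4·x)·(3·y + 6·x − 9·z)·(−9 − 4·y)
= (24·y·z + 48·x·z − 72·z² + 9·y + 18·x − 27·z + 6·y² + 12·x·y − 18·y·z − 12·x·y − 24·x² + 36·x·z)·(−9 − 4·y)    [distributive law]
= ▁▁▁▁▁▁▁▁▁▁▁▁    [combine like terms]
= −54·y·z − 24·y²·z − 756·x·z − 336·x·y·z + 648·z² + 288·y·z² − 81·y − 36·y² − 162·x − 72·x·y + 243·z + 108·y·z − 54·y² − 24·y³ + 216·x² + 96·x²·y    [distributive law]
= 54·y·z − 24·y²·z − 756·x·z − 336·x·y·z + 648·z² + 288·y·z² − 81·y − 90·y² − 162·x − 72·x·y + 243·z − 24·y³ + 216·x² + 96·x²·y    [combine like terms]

By combine like terms:

(6·y·z + 84·x·z − 72·z² + 9·y + 18·x − 27·z + 6·y² − 24·x²)·(−9 − 4·y)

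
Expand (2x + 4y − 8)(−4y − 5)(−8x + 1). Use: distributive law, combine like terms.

64x²y − 104xy + 80x² − 330x + 128xy² − 16y² + 12y + 40

(2x + 4y − 8)(−4y − 5)(−8x + 1)
= (−8xy − 10x − 16y² − 20y + 32y + 40)(−8x + 1)    [distributive law]
= (−8xy − 10x − 16y² + 12y + 40)(−8x + 1)    [combine like terms]
= 64x²y − 8xy + 80x² − 10x + 128xy² − 16y² − 96xy + 12y − 320x + 40    [distributive law]
= 64x²y − 104xy + 80x² − 330x + 128xy² − 16y² + 12y + 40    [combine like terms]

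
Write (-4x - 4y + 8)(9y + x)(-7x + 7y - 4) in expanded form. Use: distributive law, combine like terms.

(-4x - 4y + 8)(9y + x)(-7x + 7y - 4)
= (-36xy - 4x^2 - 36y^2 - 4xy + 72y + 8x)(-7x + 7y - 4)    [distributive law]
= (-40xy - 4x^2 - 36y^2 + 72y + 8x)(-7x + 7y - 4)    [combine like terms]
= 280x^2y - 280xy^2 + 160xy + 28x^3 - 28x^2y + 16x^2 + 252xy^2 - 252y^3 + 144y^2 - 504xy + 504y^2 - 288y - 56x^2 + 56xy - 32x    [distributive law]
= 252x^2y - 28xy^2 - 288xy + 28x^3 - 40x^2 - 252y^3 + 648y^2 - 288y - 32x    [combine like terms]

252x^2y - 28xy^2 - 288xy + 28x^3 - 40x^2 - 252y^3 + 648y^2 - 288y - 32x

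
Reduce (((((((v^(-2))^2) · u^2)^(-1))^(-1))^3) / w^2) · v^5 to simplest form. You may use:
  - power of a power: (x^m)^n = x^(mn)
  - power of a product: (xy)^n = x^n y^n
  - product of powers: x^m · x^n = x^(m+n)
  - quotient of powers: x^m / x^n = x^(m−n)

u^6v^(-7)w^(-2)

(((((((v^(-2))^2) · u^2)^(-1))^(-1))^3) / w^2) · v^5
= ((((((v^(-2))^2) · u^2)^(-1))^(-3)) / w^2) · v^5    [power of a power]
= (((((v^(-2))^2) · u^2)^3) / w^2) · v^5    [power of a power]
= (((((v^(-2))^2)^3) · ((u^2)^3)) / w^2) · v^5    [power of a product]
= ((((v^(-2))^6) · ((u^2)^3)) / w^2) · v^5    [power of a power]
= ((v^(-12) · ((u^2)^3)) / w^2) · v^5    [power of a power]
= ((v^(-12) · u^6) / w^2) · v^5    [power of a power]
= u^6v^(-7)w^(-2)    [quotient of powers; product of powers]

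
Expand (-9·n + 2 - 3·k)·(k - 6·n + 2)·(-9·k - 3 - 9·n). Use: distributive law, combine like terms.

(-9·n + 2 - 3·k)·(k - 6·n + 2)·(-9·k - 3 - 9·n)
= (-9·k·n + 54·n² - 18·n + 2·k - 12·n + 4 - 3·k² + 18·k·n - 6·k)·(-9·k - 3 - 9·n)    [distributive law]
= (9·k·n + 54·n² - 30·n - 4·k + 4 - 3·k²)·(-9·k - 3 - 9·n)    [combine like terms]
= -81·k²·n - 27·k·n - 81·k·n² - 486·k·n² - 162·n² - 486·n³ + 270·k·n + 90·n + 270·n² + 36·k² + 12·k + 36·k·n - 36·k - 12 - 36·n + 27·k³ + 9·k² + 27·k²·n    [distributive law]
= -54·k²·n + 279·k·n - 567·k·n² + 108·n² - 486·n³ + 54·n + 45·k² - 24·k - 12 + 27·k³    [combine like terms]

-54·k²·n + 279·k·n - 567·k·n² + 108·n² - 486·n³ + 54·n + 45·k² - 24·k - 12 + 27·k³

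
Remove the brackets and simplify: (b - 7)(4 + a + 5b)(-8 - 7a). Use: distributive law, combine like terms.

(b - 7)(4 + a + 5b)(-8 - 7a)
= (4b + ab + 5b^2 - 28 - 7a - 35b)(-8 - 7a)    [distributive law]
= (-31b + ab + 5b^2 - 28 - 7a)(-8 - 7a)    [combine like terms]
= 248b + 217ab - 8ab - 7a^2b - 40b^2 - 35ab^2 + 224 + 196a + 56a + 49a^2    [distributive law]
= 248b + 209ab - 7a^2b - 40b^2 - 35ab^2 + 224 + 252a + 49a^2    [combine like terms]

248b + 209ab - 7a^2b - 40b^2 - 35ab^2 + 224 + 252a + 49a^2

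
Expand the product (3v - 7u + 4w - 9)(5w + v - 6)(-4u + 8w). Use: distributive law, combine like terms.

-132uvw + 152vw^2 - 12uv^2 + 24v^2w + 108uv - 216vw + 140u^2w - 360uw^2 + 28u^2v - 168u^2 + 612uw + 160w^3 - 552w^2 - 216u + 432w

(3v - 7u + 4w - 9)(5w + v - 6)(-4u + 8w)
= (15vw + 3v^2 - 18v - 35uw - 7uv + 42u + 20w^2 + 4vw - 24w - 45w - 9v + 54)(-4u + 8w)    [distributive law]
= (19vw + 3v^2 - 27v - 35uw - 7uv + 42u + 20w^2 - 69w + 54)(-4u + 8w)    [combine like terms]
= -76uvw + 152vw^2 - 12uv^2 + 24v^2w + 108uv - 216vw + 140u^2w - 280uw^2 + 28u^2v - 56uvw - 168u^2 + 336uw - 80uw^2 + 160w^3 + 276uw - 552w^2 - 216u + 432w    [distributive law]
= -132uvw + 152vw^2 - 12uv^2 + 24v^2w + 108uv - 216vw + 140u^2w - 360uw^2 + 28u^2v - 168u^2 + 612uw + 160w^3 - 552w^2 - 216u + 432w    [combine like terms]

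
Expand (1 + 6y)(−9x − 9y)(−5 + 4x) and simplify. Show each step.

45x − 36x² + 45y + 234xy − 216x²y + 270y² − 216xy²

(1 + 6y)(−9x − 9y)(−5 + 4x)
= (−9x − 9y − 54xy − 54y²)(−5 + 4x)    [distributive law]
= 45x − 36x² + 45y − 36xy + 270xy − 216x²y + 270y² − 216xy²    [distributive law]
= 45x − 36x² + 45y + 234xy − 216x²y + 270y² − 216xy²    [combine like terms]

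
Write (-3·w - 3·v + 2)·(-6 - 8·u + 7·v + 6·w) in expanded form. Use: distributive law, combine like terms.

30·w + 24·u·w - 39·v·w - 18·w^2 + 32·v + 24·u·v - 21·v^2 - 12 - 16·u

(-3·w - 3·v + 2)·(-6 - 8·u + 7·v + 6·w)
= 18·w + 24·u·w - 21·v·w - 18·w^2 + 18·v + 24·u·v - 21·v^2 - 18·v·w - 12 - 16·u + 14·v + 12·w    [distributive law]
= 30·w + 24·u·w - 39·v·w - 18·w^2 + 32·v + 24·u·v - 21·v^2 - 12 - 16·u    [combine like terms]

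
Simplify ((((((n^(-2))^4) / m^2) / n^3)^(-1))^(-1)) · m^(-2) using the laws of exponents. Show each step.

m^(-4)n^(-11)

((((((n^(-2))^4) / m^2) / n^3)^(-1))^(-1)) · m^(-2)
= (((((n^(-2))^4) / m^2) / n^3)^1) · m^(-2)    [power of a power]
= (((((n^(-2))^4) / m^2)^1) / ((n^3)^1)) · m^(-2)    [power of a quotient]
= (((((n^(-2))^4)^1) / ((m^2)^1)) / ((n^3)^1)) · m^(-2)    [power of a quotient]
= ((((n^(-2))^4) / ((m^2)^1)) / ((n^3)^1)) · m^(-2)    [power of a power]
= ((n^(-8) / ((m^2)^1)) / ((n^3)^1)) · m^(-2)    [power of a power]
= ((n^(-8) / m^2) / ((n^3)^1)) · m^(-2)    [power of a power]
= ((n^(-8) / m^2) / n^3) · m^(-2)    [power of a power]
= m^(-4)n^(-11)    [quotient of powers]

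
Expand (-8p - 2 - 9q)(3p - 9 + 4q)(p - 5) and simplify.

(-8p - 2 - 9q)(3p - 9 + 4q)(p - 5)
= (-24p^2 + 72p - 32pq - 6p + 18 - 8q - 27pq + 81q - 36q^2)(p - 5)    [distributive law]
= (-24p^2 + 66p - 59pq + 18 + 73q - 36q^2)(p - 5)    [combine like terms]
= -24p^3 + 120p^2 + 66p^2 - 330p - 59p^2q + 295pq + 18p - 90 + 73pq - 365q - 36pq^2 + 180q^2    [distributive law]
= -24p^3 + 186p^2 - 312p - 59p^2q + 368pq - 90 - 365q - 36pq^2 + 180q^2    [combine like terms]

-24p^3 + 186p^2 - 312p - 59p^2q + 368pq - 90 - 365q - 36pq^2 + 180q^2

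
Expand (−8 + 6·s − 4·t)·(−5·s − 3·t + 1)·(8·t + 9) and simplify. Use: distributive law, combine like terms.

386·s·t + 414·s + 268·t² + 116·t − 72 − 240·s²·t − 270·s² + 16·s·t² + 96·t³

(−8 + 6·s − 4·t)·(−5·s − 3·t + 1)·(8·t + 9)
= (40·s + 24·t − 8 − 30·s² − 18·s·t + 6·s + 20·s·t + 12·t² − 4·t)·(8·t + 9)    [distributive law]
= (46·s + 20·t − 8 − 30·s² + 2·s·t + 12·t²)·(8·t + 9)    [combine like terms]
= 368·s·t + 414·s + 160·t² + 180·t − 64·t − 72 − 240·s²·t − 270·s² + 16·s·t² + 18·s·t + 96·t³ + 108·t²    [distributive law]
= 386·s·t + 414·s + 268·t² + 116·t − 72 − 240·s²·t − 270·s² + 16·s·t² + 96·t³    [combine like terms]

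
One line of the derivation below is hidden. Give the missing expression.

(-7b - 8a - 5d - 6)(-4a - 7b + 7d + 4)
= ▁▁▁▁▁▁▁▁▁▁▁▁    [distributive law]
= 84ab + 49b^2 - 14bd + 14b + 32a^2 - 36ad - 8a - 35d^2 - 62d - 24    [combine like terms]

Applying distributive law to the line above:

28ab + 49b^2 - 49bd - 28b + 32a^2 + 56ab - 56ad - 32a + 20ad + 35bd - 35d^2 - 20d + 24a + 42b - 42d - 24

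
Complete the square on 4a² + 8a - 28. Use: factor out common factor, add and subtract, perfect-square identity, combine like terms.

4(a + 1)² - 32

4a² + 8a - 28
= 4(a² + 2a) - 28    [factor out 4 from the a-terms]
= 4(a² + 2a + 1 - 1) - 28    [add and subtract 1 inside the bracket]
= 4(a + 1)² - 4 - 28    [perfect-square identity]
= 4(a + 1)² - 32    [combine constants]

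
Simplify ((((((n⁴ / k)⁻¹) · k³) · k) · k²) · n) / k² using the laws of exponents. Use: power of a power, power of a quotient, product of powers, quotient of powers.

k⁵n⁻³

((((((n⁴ / k)⁻¹) · k³) · k) · k²) · n) / k²
= (((((((n⁴)⁻¹) / (k⁻¹)) · k³) · k) · k²) · n) / k²    [power of a quotient]
= (((((n⁻⁴ / (k⁻¹)) · k³) · k) · k²) · n) / k²    [power of a power]
= k⁵n⁻³    [quotient of powers; product of powers]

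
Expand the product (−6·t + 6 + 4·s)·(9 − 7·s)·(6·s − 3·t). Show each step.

(−6·t + 6 + 4·s)·(9 − 7·s)·(6·s − 3·t)
= (−54·t + 42·s·t + 54 − 42·s + 36·s − 28·s²)·(6·s − 3·t)    [distributive law]
= (−54·t + 42·s·t + 54 − 6·s − 28·s²)·(6·s − 3·t)    [combine like terms]
= −324·s·t + 162·t² + 252·s²·t − 126·s·t² + 324·s − 162·t − 36·s² + 18·s·t − 168·s³ + 84·s²·t    [distributive law]
= −306·s·t + 162·t² + 336·s²·t − 126·s·t² + 324·s − 162·t − 36·s² − 168·s³    [combine like terms]

−306·s·t + 162·t² + 336·s²·t − 126·s·t² + 324·s − 162·t − 36·s² − 168·s³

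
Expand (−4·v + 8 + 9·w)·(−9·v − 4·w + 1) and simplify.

36·v^2 − 65·v·w − 76·v − 23·w + 8 − 36·w^2

(−4·v + 8 + 9·w)·(−9·v − 4·w + 1)
= 36·v^2 + 16·v·w − 4·v − 72·v − 32·w + 8 − 81·v·w − 36·w^2 + 9·w    [distributive law]
= 36·v^2 − 65·v·w − 76·v − 23·w + 8 − 36·w^2    [combine like terms]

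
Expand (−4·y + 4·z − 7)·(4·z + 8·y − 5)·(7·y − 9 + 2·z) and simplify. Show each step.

(−4·y + 4·z − 7)·(4·z + 8·y − 5)·(7·y − 9 + 2·z)
= (−16·y·z − 32·y^2 + 20·y + 16·z^2 + 32·y·z − 20·z − 28·z − 56·y + 35)·(7·y − 9 + 2·z)    [distributive law]
= (16·y·z − 32·y^2 − 36·y + 16·z^2 − 48·z + 35)·(7·y − 9 + 2·z)    [combine like terms]
= 112·y^2·z − 144·y·z + 32·y·z^2 − 224·y^3 + 288·y^2 − 64·y^2·z − 252·y^2 + 324·y − 72·y·z + 112·y·z^2 − 144·z^2 + 32·z^3 − 336·y·z + 432·z − 96·z^2 + 245·y − 315 + 70·z    [distributive law]
= 48·y^2·z − 552·y·z + 144·y·z^2 − 224·y^3 + 36·y^2 + 569·y − 240·z^2 + 32·z^3 + 502·z − 315    [combine like terms]

48·y^2·z − 552·y·z + 144·y·z^2 − 224·y^3 + 36·y^2 + 569·y − 240·z^2 + 32·z^3 + 502·z − 315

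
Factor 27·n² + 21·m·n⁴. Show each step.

3·n²(9 + 7·m·n²)

27·n² + 21·m·n⁴
= 3(9·n² + 7·m·n⁴)    [factor out 3]
= 3·n²(9 + 7·m·n²)    [factor out n²]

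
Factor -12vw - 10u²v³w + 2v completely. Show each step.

-12vw - 10u²v³w + 2v
= 2(-6vw - 5u²v³w + v)    [factor out 2]
= 2v(-6w - 5u²v²w + 1)    [factor out v]

2v(-6w - 5u²v²w + 1)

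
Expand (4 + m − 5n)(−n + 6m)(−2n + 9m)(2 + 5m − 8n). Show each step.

(4 + m − 5n)(−n + 6m)(−2n + 9m)(2 + 5m − 8n)
= (−4n + 24m − mn + 6m^2 + 5n^2 − 30mn)(−2n + 9m)(2 + 5m − 8n)    [distributive law]
= (−4n + 24m − 31mn + 6m^2 + 5n^2)(−2n + 9m)(2 + 5m − 8n)    [combine like terms]
= (8n^2 − 36mn − 48mn + 216m^2 + 62mn^2 − 279m^2n − 12m^2n + 54m^3 − 10n^3 + 45mn^2)(2 + 5m − 8n)    [distributive law]
= (8n^2 − 84mn + 216m^2 + 107mn^2 − 291m^2n + 54m^3 − 10n^3)(2 + 5m − 8n)    [combine like terms]
= 16n^2 + 40mn^2 − 64n^3 − 168mn − 420m^2n + 672mn^2 + 432m^2 + 1080m^3 − 1728m^2n + 214mn^2 + 535m^2n^2 − 856mn^3 − 582m^2n − 1455m^3n + 2328m^2n^2 + 108m^3 + 270m^4 − 432m^3n − 20n^3 − 50mn^3 + 80n^4    [distributive law]
= 16n^2 + 926mn^2 − 84n^3 − 168mn − 2730m^2n + 432m^2 + 1188m^3 + 2863m^2n^2 − 906mn^3 − 1887m^3n + 270m^4 + 80n^4    [combine like terms]

16n^2 + 926mn^2 − 84n^3 − 168mn − 2730m^2n + 432m^2 + 1188m^3 + 2863m^2n^2 − 906mn^3 − 1887m^3n + 270m^4 + 80n^4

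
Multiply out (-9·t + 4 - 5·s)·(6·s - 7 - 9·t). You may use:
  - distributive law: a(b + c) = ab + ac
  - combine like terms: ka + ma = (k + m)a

-9·s·t + 27·t + 81·t^2 + 59·s - 28 - 30·s^2

(-9·t + 4 - 5·s)·(6·s - 7 - 9·t)
= -54·s·t + 63·t + 81·t^2 + 24·s - 28 - 36·t - 30·s^2 + 35·s + 45·s·t    [distributive law]
= -9·s·t + 27·t + 81·t^2 + 59·s - 28 - 30·s^2    [combine like terms]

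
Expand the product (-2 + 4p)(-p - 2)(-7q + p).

(-2 + 4p)(-p - 2)(-7q + p)
= (2p + 4 - 4p^2 - 8p)(-7q + p)    [distributive law]
= (-6p + 4 - 4p^2)(-7q + p)    [combine like terms]
= 42pq - 6p^2 - 28q + 4p + 28p^2q - 4p^3    [distributive law]

42pq - 6p^2 - 28q + 4p + 28p^2q - 4p^3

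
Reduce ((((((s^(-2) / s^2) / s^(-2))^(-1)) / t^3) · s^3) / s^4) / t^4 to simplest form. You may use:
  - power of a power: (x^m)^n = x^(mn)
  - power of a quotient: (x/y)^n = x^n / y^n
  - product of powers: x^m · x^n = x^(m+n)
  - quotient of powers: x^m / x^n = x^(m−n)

st^(-7)

((((((s^(-2) / s^2) / s^(-2))^(-1)) / t^3) · s^3) / s^4) / t^4
= ((((((s^(-2) / s^2)^(-1)) / ((s^(-2))^(-1))) / t^3) · s^3) / s^4) / t^4    [power of a quotient]
= (((((((s^(-2))^(-1)) / ((s^2)^(-1))) / ((s^(-2))^(-1))) / t^3) · s^3) / s^4) / t^4    [power of a quotient]
= (((((s^2 / ((s^2)^(-1))) / ((s^(-2))^(-1))) / t^3) · s^3) / s^4) / t^4    [power of a power]
= (((((s^2 / s^(-2)) / ((s^(-2))^(-1))) / t^3) · s^3) / s^4) / t^4    [power of a power]
= ((((s^4 / ((s^(-2))^(-1))) / t^3) · s^3) / s^4) / t^4    [quotient of powers]
= ((((s^4 / s^2) / t^3) · s^3) / s^4) / t^4    [power of a power]
= (((s^2 / t^3) · s^3) / s^4) / t^4    [quotient of powers]
= st^(-7)    [quotient of powers; product of powers]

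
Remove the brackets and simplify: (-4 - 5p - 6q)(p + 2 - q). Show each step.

-14p - 8 - 8q - 5p^2 - pq + 6q^2

(-4 - 5p - 6q)(p + 2 - q)
= -4p - 8 + 4q - 5p^2 - 10p + 5pq - 6pq - 12q + 6q^2    [distributive law]
= -14p - 8 - 8q - 5p^2 - pq + 6q^2    [combine like terms]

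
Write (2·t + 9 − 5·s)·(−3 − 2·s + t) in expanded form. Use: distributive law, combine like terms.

(2·t + 9 − 5·s)·(−3 − 2·s + t)
= −6·t − 4·s·t + 2·t^2 − 27 − 18·s + 9·t + 15·s + 10·s^2 − 5·s·t    [distributive law]
= 3·t − 9·s·t + 2·t^2 − 27 − 3·s + 10·s^2    [combine like terms]

3·t − 9·s·t + 2·t^2 − 27 − 3·s + 10·s^2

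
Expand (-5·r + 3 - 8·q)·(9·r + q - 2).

-45·r^2 - 77·q·r + 37·r + 19·q - 6 - 8·q^2

(-5·r + 3 - 8·q)·(9·r + q - 2)
= -45·r^2 - 5·q·r + 10·r + 27·r + 3·q - 6 - 72·q·r - 8·q^2 + 16·q    [distributive law]
= -45·r^2 - 77·q·r + 37·r + 19·q - 6 - 8·q^2    [combine like terms]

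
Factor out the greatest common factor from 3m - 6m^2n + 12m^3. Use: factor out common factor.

3m(1 - 2mn + 4m^2)

3m - 6m^2n + 12m^3
= 3(m - 2m^2n + 4m^3)    [factor out 3]
= 3m(1 - 2mn + 4m^2)    [factor out m]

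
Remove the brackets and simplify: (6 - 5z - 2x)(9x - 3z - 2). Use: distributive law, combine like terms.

58x - 8z - 12 - 39xz + 15z^2 - 18x^2

(6 - 5z - 2x)(9x - 3z - 2)
= 54x - 18z - 12 - 45xz + 15z^2 + 10z - 18x^2 + 6xz + 4x    [distributive law]
= 58x - 8z - 12 - 39xz + 15z^2 - 18x^2    [combine like terms]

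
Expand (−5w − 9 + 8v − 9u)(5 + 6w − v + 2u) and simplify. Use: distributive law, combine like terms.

(−5w − 9 + 8v − 9u)(5 + 6w − v + 2u)
= −25w − 30w^2 + 5vw − 10uw − 45 − 54w + 9v − 18u + 40v + 48vw − 8v^2 + 16uv − 45u − 54uw + 9uv − 18u^2    [distributive law]
= −79w − 30w^2 + 53vw − 64uw − 45 + 49v − 63u − 8v^2 + 25uv − 18u^2    [combine like terms]

−79w − 30w^2 + 53vw − 64uw − 45 + 49v − 63u − 8v^2 + 25uv − 18u^2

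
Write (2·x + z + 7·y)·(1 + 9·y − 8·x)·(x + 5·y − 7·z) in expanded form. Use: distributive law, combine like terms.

(2·x + z + 7·y)·(1 + 9·y − 8·x)·(x + 5·y − 7·z)
= (2·x + 18·x·y − 16·x^2 + z + 9·y·z − 8·x·z + 7·y + 63·y^2 − 56·x·y)·(x + 5·y − 7·z)    [distributive law]
= (2·x − 38·x·y − 16·x^2 + z + 9·y·z − 8·x·z + 7·y + 63·y^2)·(x + 5·y − 7·z)    [combine like terms]
= 2·x^2 + 10·x·y − 14·x·z − 38·x^2·y − 190·x·y^2 + 266·x·y·z − 16·x^3 − 80·x^2·y + 112·x^2·z + x·z + 5·y·z − 7·z^2 + 9·x·y·z + 45·y^2·z − 63·y·z^2 − 8·x^2·z − 40·x·y·z + 56·x·z^2 + 7·x·y + 35·y^2 − 49·y·z + 63·x·y^2 + 315·y^3 − 441·y^2·z    [distributive law]
= 2·x^2 + 17·x·y − 13·x·z − 118·x^2·y − 127·x·y^2 + 235·x·y·z − 16·x^3 + 104·x^2·z − 44·y·z − 7·z^2 − 396·y^2·z − 63·y·z^2 + 56·x·z^2 + 35·y^2 + 315·y^3    [combine like terms]

2·x^2 + 17·x·y − 13·x·z − 118·x^2·y − 127·x·y^2 + 235·x·y·z − 16·x^3 + 104·x^2·z − 44·y·z − 7·z^2 − 396·y^2·z − 63·y·z^2 + 56·x·z^2 + 35·y^2 + 315·y^3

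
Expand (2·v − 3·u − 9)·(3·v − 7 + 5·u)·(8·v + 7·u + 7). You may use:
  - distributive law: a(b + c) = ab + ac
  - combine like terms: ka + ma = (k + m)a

(2·v − 3·u − 9)·(3·v − 7 + 5·u)·(8·v + 7·u + 7)
= (6·v^2 − 14·v + 10·u·v − 9·u·v + 21·u − 15·u^2 − 27·v + 63 − 45·u)·(8·v + 7·u + 7)    [distributive law]
= (6·v^2 − 41·v + u·v − 24·u − 15·u^2 + 63)·(8·v + 7·u + 7)    [combine like terms]
= 48·v^3 + 42·u·v^2 + 42·v^2 − 328·v^2 − 287·u·v − 287·v + 8·u·v^2 + 7·u^2·v + 7·u·v − 192·u·v − 168·u^2 − 168·u − 120·u^2·v − 105·u^3 − 105·u^2 + 504·v + 441·u + 441    [distributive law]
= 48·v^3 + 50·u·v^2 − 286·v^2 − 472·u·v + 217·v − 113·u^2·v − 273·u^2 + 273·u − 105·u^3 + 441    [combine like terms]

48·v^3 + 50·u·v^2 − 286·v^2 − 472·u·v + 217·v − 113·u^2·v − 273·u^2 + 273·u − 105·u^3 + 441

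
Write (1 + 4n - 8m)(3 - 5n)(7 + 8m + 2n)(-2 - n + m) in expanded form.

(1 + 4n - 8m)(3 - 5n)(7 + 8m + 2n)(-2 - n + m)
= (3 - 5n + 12n - 20n^2 - 24m + 40mn)(7 + 8m + 2n)(-2 - n + m)    [distributive law]
= (3 + 7n - 20n^2 - 24m + 40mn)(7 + 8m + 2n)(-2 - n + m)    [combine like terms]
= (21 + 24m + 6n + 49n + 56mn + 14n^2 - 140n^2 - 160mn^2 - 40n^3 - 168m - 192m^2 - 48mn + 280mn + 320m^2n + 80mn^2)(-2 - n + m)    [distributive law]
= (21 - 144m + 55n + 288mn - 126n^2 - 80mn^2 - 40n^3 - 192m^2 + 320m^2n)(-2 - n + m)    [combine like terms]
= -42 - 21n + 21m + 288m + 144mn - 144m^2 - 110n - 55n^2 + 55mn - 576mn - 288mn^2 + 288m^2n + 252n^2 + 126n^3 - 126mn^2 + 160mn^2 + 80mn^3 - 80m^2n^2 + 80n^3 + 40n^4 - 40mn^3 + 384m^2 + 192m^2n - 192m^3 - 640m^2n - 320m^2n^2 + 320m^3n    [distributive law]
= -42 - 131n + 309m - 377mn + 240m^2 + 197n^2 - 254mn^2 - 160m^2n + 206n^3 + 40mn^3 - 400m^2n^2 + 40n^4 - 192m^3 + 320m^3n    [combine like terms]

-42 - 131n + 309m - 377mn + 240m^2 + 197n^2 - 254mn^2 - 160m^2n + 206n^3 + 40mn^3 - 400m^2n^2 + 40n^4 - 192m^3 + 320m^3n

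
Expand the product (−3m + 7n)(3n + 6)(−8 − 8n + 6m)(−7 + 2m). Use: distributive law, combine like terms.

(−3m + 7n)(3n + 6)(−8 − 8n + 6m)(−7 + 2m)
= (−9mn − 18m + 21n^2 + 42n)(−8 − 8n + 6m)(−7 + 2m)    [distributive law]
= (72mn + 72mn^2 − 54m^2n + 144m + 144mn − 108m^2 − 168n^2 − 168n^3 + 126mn^2 − 336n − 336n^2 + 252mn)(−7 + 2m)    [distributive law]
= (468mn + 198mn^2 − 54m^2n + 144m − 108m^2 − 504n^2 − 168n^3 − 336n)(−7 + 2m)    [combine like terms]
= −3276mn + 936m^2n − 1386mn^2 + 396m^2n^2 + 378m^2n − 108m^3n − 1008m + 288m^2 + 756m^2 − 216m^3 + 3528n^2 − 1008mn^2 + 1176n^3 − 336mn^3 + 2352n − 672mn    [distributive law]
= −3948mn + 1314m^2n − 2394mn^2 + 396m^2n^2 − 108m^3n − 1008m + 1044m^2 − 216m^3 + 3528n^2 + 1176n^3 − 336mn^3 + 2352n    [combine like terms]

−3948mn + 1314m^2n − 2394mn^2 + 396m^2n^2 − 108m^3n − 1008m + 1044m^2 − 216m^3 + 3528n^2 + 1176n^3 − 336mn^3 + 2352n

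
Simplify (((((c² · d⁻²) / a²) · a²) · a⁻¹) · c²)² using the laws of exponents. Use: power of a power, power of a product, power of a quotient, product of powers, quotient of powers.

(((((c² · d⁻²) / a²) · a²) · a⁻¹) · c²)²
= (((((c² · d⁻²) / a²) · a²) · a⁻¹)²) · ((c²)²)    [power of a product]
= (((((c² · d⁻²) / a²) · a²)²) · ((a⁻¹)²)) · ((c²)²)    [power of a product]
= (((((c² · d⁻²) / a²)²) · ((a²)²)) · ((a⁻¹)²)) · ((c²)²)    [power of a product]
= (((((c² · d⁻²)²) / ((a²)²)) · ((a²)²)) · ((a⁻¹)²)) · ((c²)²)    [power of a quotient]
= ((((((c²)²) · ((d⁻²)²)) / ((a²)²)) · ((a²)²)) · ((a⁻¹)²)) · ((c²)²)    [power of a product]
= ((((c⁴ · ((d⁻²)²)) / ((a²)²)) · ((a²)²)) · ((a⁻¹)²)) · ((c²)²)    [power of a power]
= ((((c⁴ · d⁻⁴) / ((a²)²)) · ((a²)²)) · ((a⁻¹)²)) · ((c²)²)    [power of a power]
= ((((c⁴ · d⁻⁴) / a⁴) · ((a²)²)) · ((a⁻¹)²)) · ((c²)²)    [power of a power]
= ((((c⁴ · d⁻⁴) / a⁴) · a⁴) · ((a⁻¹)²)) · ((c²)²)    [power of a power]
= ((((c⁴ · d⁻⁴) / a⁴) · a⁴) · a⁻²) · ((c²)²)    [power of a power]
= ((((c⁴ · d⁻⁴) / a⁴) · a⁴) · a⁻²) · c⁴    [power of a power]
= a⁻²c⁸d⁻⁴    [quotient of powers; product of powers]

a⁻²c⁸d⁻⁴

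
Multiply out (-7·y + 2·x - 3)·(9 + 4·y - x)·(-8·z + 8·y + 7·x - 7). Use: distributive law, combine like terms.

(-7·y + 2·x - 3)·(9 + 4·y - x)·(-8·z + 8·y + 7·x - 7)
= (-63·y - 28·y² + 7·x·y + 18·x + 8·x·y - 2·x² - 27 - 12·y + 3·x)·(-8·z + 8·y + 7·x - 7)    [distributive law]
= (-75·y - 28·y² + 15·x·y + 21·x - 2·x² - 27)·(-8·z + 8·y + 7·x - 7)    [combine like terms]
= 600·y·z - 600·y² - 525·x·y + 525·y + 224·y²·z - 224·y³ - 196·x·y² + 196·y² - 120·x·y·z + 120·x·y² + 105·x²·y - 105·x·y - 168·x·z + 168·x·y + 147·x² - 147·x + 16·x²·z - 16·x²·y - 14·x³ + 14·x² + 216·z - 216·y - 189·x + 189    [distributive law]
= 600·y·z - 404·y² - 462·x·y + 309·y + 224·y²·z - 224·y³ - 76·x·y² - 120·x·y·z + 89·x²·y - 168·x·z + 161·x² - 336·x + 16·x²·z - 14·x³ + 216·z + 189    [combine like terms]

600·y·z - 404·y² - 462·x·y + 309·y + 224·y²·z - 224·y³ - 76·x·y² - 120·x·y·z + 89·x²·y - 168·x·z + 161·x² - 336·x + 16·x²·z - 14·x³ + 216·z + 189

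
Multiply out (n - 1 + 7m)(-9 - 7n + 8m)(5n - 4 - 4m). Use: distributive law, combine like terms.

18n^2 + 53n - 183mn - 35n^3 - 177mn^2 + 444m^2n - 36 + 248m + 60m^2 - 224m^3

(n - 1 + 7m)(-9 - 7n + 8m)(5n - 4 - 4m)
= (-9n - 7n^2 + 8mn + 9 + 7n - 8m - 63m - 49mn + 56m^2)(5n - 4 - 4m)    [distributive law]
= (-2n - 7n^2 - 41mn + 9 - 71m + 56m^2)(5n - 4 - 4m)    [combine like terms]
= -10n^2 + 8n + 8mn - 35n^3 + 28n^2 + 28mn^2 - 205mn^2 + 164mn + 164m^2n + 45n - 36 - 36m - 355mn + 284m + 284m^2 + 280m^2n - 224m^2 - 224m^3    [distributive law]
= 18n^2 + 53n - 183mn - 35n^3 - 177mn^2 + 444m^2n - 36 + 248m + 60m^2 - 224m^3    [combine like terms]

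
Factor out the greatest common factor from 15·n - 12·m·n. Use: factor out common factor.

3·n(5 - 4·m)

15·n - 12·m·n
= 3(5·n - 4·m·n)    [factor out 3]
= 3·n(5 - 4·m)    [factor out n]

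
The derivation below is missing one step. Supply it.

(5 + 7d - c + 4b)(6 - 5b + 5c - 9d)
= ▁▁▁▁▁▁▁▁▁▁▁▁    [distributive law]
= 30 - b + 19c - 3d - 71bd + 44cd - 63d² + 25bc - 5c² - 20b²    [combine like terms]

After distributive law, the bracketed line is:

30 - 25b + 25c - 45d + 42d - 35bd + 35cd - 63d² - 6c + 5bc - 5c² + 9cd + 24b - 20b² + 20bc - 36bd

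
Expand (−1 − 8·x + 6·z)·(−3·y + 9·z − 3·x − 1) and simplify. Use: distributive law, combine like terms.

3·y − 15·z + 11·x + 1 + 24·x·y − 90·x·z + 24·x^2 − 18·y·z + 54·z^2

(−1 − 8·x + 6·z)·(−3·y + 9·z − 3·x − 1)
= 3·y − 9·z + 3·x + 1 + 24·x·y − 72·x·z + 24·x^2 + 8·x − 18·y·z + 54·z^2 − 18·x·z − 6·z    [distributive law]
= 3·y − 15·z + 11·x + 1 + 24·x·y − 90·x·z + 24·x^2 − 18·y·z + 54·z^2    [combine like terms]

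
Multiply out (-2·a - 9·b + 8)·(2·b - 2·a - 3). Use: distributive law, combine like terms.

(-2·a - 9·b + 8)·(2·b - 2·a - 3)
= -4·a·b + 4·a² + 6·a - 18·b² + 18·a·b + 27·b + 16·b - 16·a - 24    [distributive law]
= 14·a·b + 4·a² - 10·a - 18·b² + 43·b - 24    [combine like terms]

14·a·b + 4·a² - 10·a - 18·b² + 43·b - 24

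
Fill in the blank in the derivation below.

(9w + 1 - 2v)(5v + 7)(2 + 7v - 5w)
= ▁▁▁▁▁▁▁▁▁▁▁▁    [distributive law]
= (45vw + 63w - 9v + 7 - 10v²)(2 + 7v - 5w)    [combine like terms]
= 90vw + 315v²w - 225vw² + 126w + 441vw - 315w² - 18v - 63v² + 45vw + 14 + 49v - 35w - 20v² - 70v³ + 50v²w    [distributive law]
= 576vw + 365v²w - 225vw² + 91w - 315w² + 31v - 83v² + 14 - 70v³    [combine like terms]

After distributive law, the bracketed line is:

(45vw + 63w + 5v + 7 - 10v² - 14v)(2 + 7v - 5w)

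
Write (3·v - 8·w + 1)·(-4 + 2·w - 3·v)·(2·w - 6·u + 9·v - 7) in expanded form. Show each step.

66·v·w + 90·u·v - 72·v^2 + 69·v - 84·v·w^2 - 180·u·v·w + 252·v^2·w + 54·u·v^2 - 81·v^3 + 180·w^2 - 204·u·w - 246·w - 32·w^3 + 96·u·w^2 + 24·u + 28

(3·v - 8·w + 1)·(-4 + 2·w - 3·v)·(2·w - 6·u + 9·v - 7)
= (-12·v + 6·v·w - 9·v^2 + 32·w - 16·w^2 + 24·v·w - 4 + 2·w - 3·v)·(2·w - 6·u + 9·v - 7)    [distributive law]
= (-15·v + 30·v·w - 9·v^2 + 34·w - 16·w^2 - 4)·(2·w - 6·u + 9·v - 7)    [combine like terms]
= -30·v·w + 90·u·v - 135·v^2 + 105·v + 60·v·w^2 - 180·u·v·w + 270·v^2·w - 210·v·w - 18·v^2·w + 54·u·v^2 - 81·v^3 + 63·v^2 + 68·w^2 - 204·u·w + 306·v·w - 238·w - 32·w^3 + 96·u·w^2 - 144·v·w^2 + 112·w^2 - 8·w + 24·u - 36·v + 28    [distributive law]
= 66·v·w + 90·u·v - 72·v^2 + 69·v - 84·v·w^2 - 180·u·v·w + 252·v^2·w + 54·u·v^2 - 81·v^3 + 180·w^2 - 204·u·w - 246·w - 32·w^3 + 96·u·w^2 + 24·u + 28    [combine like terms]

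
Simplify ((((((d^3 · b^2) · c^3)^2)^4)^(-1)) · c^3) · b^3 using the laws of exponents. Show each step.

b^(-13)c^(-21)d^(-24)

((((((d^3 · b^2) · c^3)^2)^4)^(-1)) · c^3) · b^3
= (((((d^3 · b^2) · c^3)^2)^(-4)) · c^3) · b^3    [power of a power]
= ((((d^3 · b^2) · c^3)^(-8)) · c^3) · b^3    [power of a power]
= ((((d^3 · b^2)^(-8)) · ((c^3)^(-8))) · c^3) · b^3    [power of a product]
= (((((d^3)^(-8)) · ((b^2)^(-8))) · ((c^3)^(-8))) · c^3) · b^3    [power of a product]
= (((d^(-24) · ((b^2)^(-8))) · ((c^3)^(-8))) · c^3) · b^3    [power of a power]
= (((d^(-24) · b^(-16)) · ((c^3)^(-8))) · c^3) · b^3    [power of a power]
= (((d^(-24) · b^(-16)) · c^(-24)) · c^3) · b^3    [power of a power]
= b^(-13)c^(-21)d^(-24)    [product of powers]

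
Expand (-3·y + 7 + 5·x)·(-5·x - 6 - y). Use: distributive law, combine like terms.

10·x·y + 11·y + 3·y^2 - 65·x - 42 - 25·x^2

(-3·y + 7 + 5·x)·(-5·x - 6 - y)
= 15·x·y + 18·y + 3·y^2 - 35·x - 42 - 7·y - 25·x^2 - 30·x - 5·x·y    [distributive law]
= 10·x·y + 11·y + 3·y^2 - 65·x - 42 - 25·x^2    [combine like terms]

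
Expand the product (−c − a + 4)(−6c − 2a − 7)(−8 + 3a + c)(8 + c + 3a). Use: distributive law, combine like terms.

−412c^2 − 17c^3 − 103ac^2 + 44ac^3 + 104a^2c^2 + 6c^4 − 680ac − 159a^2c + 84a^3c + 1088c − 380a^2 − 9a^3 + 18a^4 + 64a + 1792

(−c − a + 4)(−6c − 2a − 7)(−8 + 3a + c)(8 + c + 3a)
= (6c^2 + 2ac + 7c + 6ac + 2a^2 + 7a − 24c − 8a − 28)(−8 + 3a + c)(8 + c + 3a)    [distributive law]
= (6c^2 + 8ac − 17c + 2a^2 − a − 28)(−8 + 3a + c)(8 + c + 3a)    [combine like terms]
= (−48c^2 + 18ac^2 + 6c^3 − 64ac + 24a^2c + 8ac^2 + 136c − 51ac − 17c^2 − 16a^2 + 6a^3 + 2a^2c + 8a − 3a^2 − ac + 224 − 84a − 28c)(8 + c + 3a)    [distributive law]
= (−65c^2 + 26ac^2 + 6c^3 − 116ac + 26a^2c + 108c − 19a^2 + 6a^3 − 76a + 224)(8 + c + 3a)    [combine like terms]
= −520c^2 − 65c^3 − 195ac^2 + 208ac^2 + 26ac^3 + 78a^2c^2 + 48c^3 + 6c^4 + 18ac^3 − 928ac − 116ac^2 − 348a^2c + 208a^2c + 26a^2c^2 + 78a^3c + 864c + 108c^2 + 324ac − 152a^2 − 19a^2c − 57a^3 + 48a^3 + 6a^3c + 18a^4 − 608a − 76ac − 228a^2 + 1792 + 224c + 672a    [distributive law]
= −412c^2 − 17c^3 − 103ac^2 + 44ac^3 + 104a^2c^2 + 6c^4 − 680ac − 159a^2c + 84a^3c + 1088c − 380a^2 − 9a^3 + 18a^4 + 64a + 1792    [combine like terms]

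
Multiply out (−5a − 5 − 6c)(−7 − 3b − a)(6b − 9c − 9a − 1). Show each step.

90ab − 744ac − 365a^2 − 355a + 90ab^2 − 261abc − 105a^2b − 99a^2c − 45a^3 + 195b − 357c − 35 + 90b^2 + 99bc − 378c^2 + 108b^2c − 162bc^2 − 54ac^2

(−5a − 5 − 6c)(−7 − 3b − a)(6b − 9c − 9a − 1)
= (35a + 15ab + 5a^2 + 35 + 15b + 5a + 42c + 18bc + 6ac)(6b − 9c − 9a − 1)    [distributive law]
= (40a + 15ab + 5a^2 + 35 + 15b + 42c + 18bc + 6ac)(6b − 9c − 9a − 1)    [combine like terms]
= 240ab − 360ac − 360a^2 − 40a + 90ab^2 − 135abc − 135a^2b − 15ab + 30a^2b − 45a^2c − 45a^3 − 5a^2 + 210b − 315c − 315a − 35 + 90b^2 − 135bc − 135ab − 15b + 252bc − 378c^2 − 378ac − 42c + 108b^2c − 162bc^2 − 162abc − 18bc + 36abc − 54ac^2 − 54a^2c − 6ac    [distributive law]
= 90ab − 744ac − 365a^2 − 355a + 90ab^2 − 261abc − 105a^2b − 99a^2c − 45a^3 + 195b − 357c − 35 + 90b^2 + 99bc − 378c^2 + 108b^2c − 162bc^2 − 54ac^2    [combine like terms]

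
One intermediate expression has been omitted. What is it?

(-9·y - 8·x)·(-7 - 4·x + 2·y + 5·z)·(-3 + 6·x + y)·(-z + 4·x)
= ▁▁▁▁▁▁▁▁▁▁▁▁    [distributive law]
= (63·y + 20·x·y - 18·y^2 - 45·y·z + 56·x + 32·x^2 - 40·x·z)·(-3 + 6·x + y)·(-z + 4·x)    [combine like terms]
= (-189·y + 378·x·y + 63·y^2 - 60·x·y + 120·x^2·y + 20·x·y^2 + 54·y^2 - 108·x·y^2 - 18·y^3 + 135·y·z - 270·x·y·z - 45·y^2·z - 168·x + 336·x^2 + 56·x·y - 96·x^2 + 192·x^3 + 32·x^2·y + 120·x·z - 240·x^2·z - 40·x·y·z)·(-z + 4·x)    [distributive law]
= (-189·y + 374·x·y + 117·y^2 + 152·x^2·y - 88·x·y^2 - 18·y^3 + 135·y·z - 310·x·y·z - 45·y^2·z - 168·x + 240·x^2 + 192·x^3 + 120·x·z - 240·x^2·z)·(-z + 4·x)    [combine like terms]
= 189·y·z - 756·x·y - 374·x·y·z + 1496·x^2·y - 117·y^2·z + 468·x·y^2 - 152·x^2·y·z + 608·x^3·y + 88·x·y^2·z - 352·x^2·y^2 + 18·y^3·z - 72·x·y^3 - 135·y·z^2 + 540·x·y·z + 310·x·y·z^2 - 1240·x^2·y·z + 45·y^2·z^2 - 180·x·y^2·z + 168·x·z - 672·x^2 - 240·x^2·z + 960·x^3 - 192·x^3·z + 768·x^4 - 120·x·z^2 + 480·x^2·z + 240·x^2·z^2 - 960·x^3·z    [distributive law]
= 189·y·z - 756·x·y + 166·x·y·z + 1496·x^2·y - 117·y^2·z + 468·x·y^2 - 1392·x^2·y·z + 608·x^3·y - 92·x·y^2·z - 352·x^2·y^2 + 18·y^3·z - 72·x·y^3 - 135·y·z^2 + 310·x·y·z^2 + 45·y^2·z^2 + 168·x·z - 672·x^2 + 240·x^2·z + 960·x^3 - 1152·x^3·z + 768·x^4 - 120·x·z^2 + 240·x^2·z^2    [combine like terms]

By distributive law:

(63·y + 36·x·y - 18·y^2 - 45·y·z + 56·x + 32·x^2 - 16·x·y - 40·x·z)·(-3 + 6·x + y)·(-z + 4·x)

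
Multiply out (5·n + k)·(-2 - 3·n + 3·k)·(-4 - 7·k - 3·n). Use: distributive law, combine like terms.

40·n + 28·k·n + 90·n² + 69·k·n² + 45·n³ - 93·k²·n + 8·k + 2·k² - 21·k³

(5·n + k)·(-2 - 3·n + 3·k)·(-4 - 7·k - 3·n)
= (-10·n - 15·n² + 15·k·n - 2·k - 3·k·n + 3·k²)·(-4 - 7·k - 3·n)    [distributive law]
= (-10·n - 15·n² + 12·k·n - 2·k + 3·k²)·(-4 - 7·k - 3·n)    [combine like terms]
= 40·n + 70·k·n + 30·n² + 60·n² + 105·k·n² + 45·n³ - 48·k·n - 84·k²·n - 36·k·n² + 8·k + 14·k² + 6·k·n - 12·k² - 21·k³ - 9·k²·n    [distributive law]
= 40·n + 28·k·n + 90·n² + 69·k·n² + 45·n³ - 93·k²·n + 8·k + 2·k² - 21·k³    [combine like terms]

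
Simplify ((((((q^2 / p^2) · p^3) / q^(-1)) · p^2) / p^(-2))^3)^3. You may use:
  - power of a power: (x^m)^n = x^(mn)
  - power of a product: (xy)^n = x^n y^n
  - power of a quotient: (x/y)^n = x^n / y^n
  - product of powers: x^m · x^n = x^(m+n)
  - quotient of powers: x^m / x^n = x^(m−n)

((((((q^2 / p^2) · p^3) / q^(-1)) · p^2) / p^(-2))^3)^3
= (((((q^2 / p^2) · p^3) / q^(-1)) · p^2) / p^(-2))^9    [power of a power]
= (((((q^2 / p^2) · p^3) / q^(-1)) · p^2)^9) / ((p^(-2))^9)    [power of a quotient]
= (((((q^2 / p^2) · p^3) / q^(-1))^9) · ((p^2)^9)) / ((p^(-2))^9)    [power of a product]
= (((((q^2 / p^2) · p^3)^9) / ((q^(-1))^9)) · ((p^2)^9)) / ((p^(-2))^9)    [power of a quotient]
= (((((q^2 / p^2)^9) · ((p^3)^9)) / ((q^(-1))^9)) · ((p^2)^9)) / ((p^(-2))^9)    [power of a product]
= ((((((q^2)^9) / ((p^2)^9)) · ((p^3)^9)) / ((q^(-1))^9)) · ((p^2)^9)) / ((p^(-2))^9)    [power of a quotient]
= ((((q^18 / ((p^2)^9)) · ((p^3)^9)) / ((q^(-1))^9)) · ((p^2)^9)) / ((p^(-2))^9)    [power of a power]
= ((((q^18 / p^18) · ((p^3)^9)) / ((q^(-1))^9)) · ((p^2)^9)) / ((p^(-2))^9)    [power of a power]
= ((((q^18 / p^18) · p^27) / ((q^(-1))^9)) · ((p^2)^9)) / ((p^(-2))^9)    [power of a power]
= ((((q^18 / p^18) · p^27) / q^(-9)) · ((p^2)^9)) / ((p^(-2))^9)    [power of a power]
= ((((q^18 / p^18) · p^27) / q^(-9)) · p^18) / ((p^(-2))^9)    [power of a power]
= ((((q^18 / p^18) · p^27) / q^(-9)) · p^18) / p^(-18)    [power of a power]
= p^45·q^27    [quotient of powers; product of powers]

p^45·q^27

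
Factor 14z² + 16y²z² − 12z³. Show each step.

14z² + 16y²z² − 12z³
= 2(7z² + 8y²z² − 6z³)    [factor out 2]
= 2z²(7 + 8y² − 6z)    [factor out z²]

2z²(7 + 8y² − 6z)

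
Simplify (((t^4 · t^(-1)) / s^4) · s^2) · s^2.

(((t^4 · t^(-1)) / s^4) · s^2) · s^2
= ((t^3 / s^4) · s^2) · s^2    [product of powers]
= t^3    [quotient of powers; product of powers]

t^3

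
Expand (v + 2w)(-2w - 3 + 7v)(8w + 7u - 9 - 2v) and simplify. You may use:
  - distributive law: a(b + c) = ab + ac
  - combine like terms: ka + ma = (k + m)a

104vw^2 + 84uvw - 120vw + 32v^2w - 21uv + 27v - 57v^2 + 49uv^2 - 14v^3 - 32w^3 - 28uw^2 - 12w^2 - 42uw + 54w

(v + 2w)(-2w - 3 + 7v)(8w + 7u - 9 - 2v)
= (-2vw - 3v + 7v^2 - 4w^2 - 6w + 14vw)(8w + 7u - 9 - 2v)    [distributive law]
= (12vw - 3v + 7v^2 - 4w^2 - 6w)(8w + 7u - 9 - 2v)    [combine like terms]
= 96vw^2 + 84uvw - 108vw - 24v^2w - 24vw - 21uv + 27v + 6v^2 + 56v^2w + 49uv^2 - 63v^2 - 14v^3 - 32w^3 - 28uw^2 + 36w^2 + 8vw^2 - 48w^2 - 42uw + 54w + 12vw    [distributive law]
= 104vw^2 + 84uvw - 120vw + 32v^2w - 21uv + 27v - 57v^2 + 49uv^2 - 14v^3 - 32w^3 - 28uw^2 - 12w^2 - 42uw + 54w    [combine like terms]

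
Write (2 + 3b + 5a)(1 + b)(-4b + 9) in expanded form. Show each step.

37b + 18 + 7b² - 12b³ + 25ab + 45a - 20ab²

(2 + 3b + 5a)(1 + b)(-4b + 9)
= (2 + 2b + 3b + 3b² + 5a + 5ab)(-4b + 9)    [distributive law]
= (2 + 5b + 3b² + 5a + 5ab)(-4b + 9)    [combine like terms]
= -8b + 18 - 20b² + 45b - 12b³ + 27b² - 20ab + 45a - 20ab² + 45ab    [distributive law]
= 37b + 18 + 7b² - 12b³ + 25ab + 45a - 20ab²    [combine like terms]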